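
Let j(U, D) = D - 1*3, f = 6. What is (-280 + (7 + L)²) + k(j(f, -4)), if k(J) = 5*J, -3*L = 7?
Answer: -2639/9 ≈ -293.22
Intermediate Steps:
L = -7/3 (L = -⅓*7 = -7/3 ≈ -2.3333)
j(U, D) = -3 + D (j(U, D) = D - 3 = -3 + D)
(-280 + (7 + L)²) + k(j(f, -4)) = (-280 + (7 - 7/3)²) + 5*(-3 - 4) = (-280 + (14/3)²) + 5*(-7) = (-280 + 196/9) - 35 = -2324/9 - 35 = -2639/9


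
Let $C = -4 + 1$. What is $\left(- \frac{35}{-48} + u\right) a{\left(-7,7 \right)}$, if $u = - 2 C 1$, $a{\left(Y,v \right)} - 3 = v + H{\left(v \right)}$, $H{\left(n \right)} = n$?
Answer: $\frac{5491}{48} \approx 114.4$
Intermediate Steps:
$C = -3$
$a{\left(Y,v \right)} = 3 + 2 v$ ($a{\left(Y,v \right)} = 3 + \left(v + v\right) = 3 + 2 v$)
$u = 6$ ($u = \left(-2\right) \left(-3\right) 1 = 6 \cdot 1 = 6$)
$\left(- \frac{35}{-48} + u\right) a{\left(-7,7 \right)} = \left(- \frac{35}{-48} + 6\right) \left(3 + 2 \cdot 7\right) = \left(\left(-35\right) \left(- \frac{1}{48}\right) + 6\right) \left(3 + 14\right) = \left(\frac{35}{48} + 6\right) 17 = \frac{323}{48} \cdot 17 = \frac{5491}{48}$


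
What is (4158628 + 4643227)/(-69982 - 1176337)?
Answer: -8801855/1246319 ≈ -7.0623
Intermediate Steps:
(4158628 + 4643227)/(-69982 - 1176337) = 8801855/(-1246319) = 8801855*(-1/1246319) = -8801855/1246319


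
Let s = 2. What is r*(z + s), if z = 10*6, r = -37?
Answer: -2294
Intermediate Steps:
z = 60
r*(z + s) = -37*(60 + 2) = -37*62 = -2294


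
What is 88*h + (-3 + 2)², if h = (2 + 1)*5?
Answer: 1321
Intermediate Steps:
h = 15 (h = 3*5 = 15)
88*h + (-3 + 2)² = 88*15 + (-3 + 2)² = 1320 + (-1)² = 1320 + 1 = 1321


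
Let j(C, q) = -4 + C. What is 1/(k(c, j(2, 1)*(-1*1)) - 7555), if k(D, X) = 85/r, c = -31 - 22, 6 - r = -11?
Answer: -1/7550 ≈ -0.00013245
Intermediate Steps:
r = 17 (r = 6 - 1*(-11) = 6 + 11 = 17)
c = -53
k(D, X) = 5 (k(D, X) = 85/17 = 85*(1/17) = 5)
1/(k(c, j(2, 1)*(-1*1)) - 7555) = 1/(5 - 7555) = 1/(-7550) = -1/7550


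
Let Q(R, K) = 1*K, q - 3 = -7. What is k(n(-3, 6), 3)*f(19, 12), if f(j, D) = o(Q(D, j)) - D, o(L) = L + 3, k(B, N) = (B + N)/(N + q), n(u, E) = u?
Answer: 0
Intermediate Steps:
q = -4 (q = 3 - 7 = -4)
Q(R, K) = K
k(B, N) = (B + N)/(-4 + N) (k(B, N) = (B + N)/(N - 4) = (B + N)/(-4 + N))
o(L) = 3 + L
f(j, D) = 3 + j - D (f(j, D) = (3 + j) - D = 3 + j - D)
k(n(-3, 6), 3)*f(19, 12) = ((-3 + 3)/(-4 + 3))*(3 + 19 - 1*12) = (0/(-1))*(3 + 19 - 12) = -1*0*10 = 0*10 = 0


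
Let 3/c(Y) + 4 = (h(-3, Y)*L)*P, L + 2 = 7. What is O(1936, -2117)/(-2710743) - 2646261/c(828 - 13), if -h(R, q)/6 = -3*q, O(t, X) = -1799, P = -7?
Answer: 175389369982252259/387249 ≈ 4.5291e+11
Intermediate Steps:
L = 5 (L = -2 + 7 = 5)
h(R, q) = 18*q (h(R, q) = -(-18)*q = 18*q)
c(Y) = 3/(-4 - 630*Y) (c(Y) = 3/(-4 + ((18*Y)*5)*(-7)) = 3/(-4 + (90*Y)*(-7)) = 3/(-4 - 630*Y))
O(1936, -2117)/(-2710743) - 2646261/c(828 - 13) = -1799/(-2710743) - (-3528348 - 555714810*(828 - 13)) = -1799*(-1/2710743) - 2646261/((-3/(4 + 630*815))) = 257/387249 - 2646261/((-3/(4 + 513450))) = 257/387249 - 2646261/((-3/513454)) = 257/387249 - 2646261/((-3*1/513454)) = 257/387249 - 2646261/(-3/513454) = 257/387249 - 2646261*(-513454/3) = 257/387249 + 452911098498 = 175389369982252259/387249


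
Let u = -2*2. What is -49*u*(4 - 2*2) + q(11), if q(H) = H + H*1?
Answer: 22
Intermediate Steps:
u = -4
q(H) = 2*H (q(H) = H + H = 2*H)
-49*u*(4 - 2*2) + q(11) = -(-196)*(4 - 2*2) + 2*11 = -(-196)*(4 - 4) + 22 = -(-196)*0 + 22 = -49*0 + 22 = 0 + 22 = 22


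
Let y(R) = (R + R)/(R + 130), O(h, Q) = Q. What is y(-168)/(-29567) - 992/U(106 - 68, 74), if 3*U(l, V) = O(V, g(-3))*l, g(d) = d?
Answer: 14665064/561773 ≈ 26.105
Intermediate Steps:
U(l, V) = -l (U(l, V) = (-3*l)/3 = -l)
y(R) = 2*R/(130 + R) (y(R) = (2*R)/(130 + R) = 2*R/(130 + R))
y(-168)/(-29567) - 992/U(106 - 68, 74) = (2*(-168)/(130 - 168))/(-29567) - 992*(-1/(106 - 68)) = (2*(-168)/(-38))*(-1/29567) - 992/((-1*38)) = (2*(-168)*(-1/38))*(-1/29567) - 992/(-38) = (168/19)*(-1/29567) - 992*(-1/38) = -168/561773 + 496/19 = 14665064/561773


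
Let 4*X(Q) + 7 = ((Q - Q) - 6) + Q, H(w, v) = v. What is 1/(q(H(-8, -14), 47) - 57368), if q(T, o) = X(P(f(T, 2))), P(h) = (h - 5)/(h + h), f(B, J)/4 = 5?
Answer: -32/1835877 ≈ -1.7430e-5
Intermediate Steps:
f(B, J) = 20 (f(B, J) = 4*5 = 20)
P(h) = (-5 + h)/(2*h) (P(h) = (-5 + h)/((2*h)) = (-5 + h)*(1/(2*h)) = (-5 + h)/(2*h))
X(Q) = -13/4 + Q/4 (X(Q) = -7/4 + (((Q - Q) - 6) + Q)/4 = -7/4 + ((0 - 6) + Q)/4 = -7/4 + (-6 + Q)/4 = -7/4 + (-3/2 + Q/4) = -13/4 + Q/4)
q(T, o) = -101/32 (q(T, o) = -13/4 + ((½)*(-5 + 20)/20)/4 = -13/4 + ((½)*(1/20)*15)/4 = -13/4 + (¼)*(3/8) = -13/4 + 3/32 = -101/32)
1/(q(H(-8, -14), 47) - 57368) = 1/(-101/32 - 57368) = 1/(-1835877/32) = -32/1835877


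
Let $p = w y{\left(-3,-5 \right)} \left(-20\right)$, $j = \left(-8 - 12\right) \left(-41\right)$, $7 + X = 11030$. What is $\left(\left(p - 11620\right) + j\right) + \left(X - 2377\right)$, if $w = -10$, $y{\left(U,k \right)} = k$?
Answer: $-3154$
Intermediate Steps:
$X = 11023$ ($X = -7 + 11030 = 11023$)
$j = 820$ ($j = \left(-20\right) \left(-41\right) = 820$)
$p = -1000$ ($p = \left(-10\right) \left(-5\right) \left(-20\right) = 50 \left(-20\right) = -1000$)
$\left(\left(p - 11620\right) + j\right) + \left(X - 2377\right) = \left(\left(-1000 - 11620\right) + 820\right) + \left(11023 - 2377\right) = \left(-12620 + 820\right) + 8646 = -11800 + 8646 = -3154$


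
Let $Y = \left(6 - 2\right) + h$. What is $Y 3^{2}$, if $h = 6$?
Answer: $90$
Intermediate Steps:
$Y = 10$ ($Y = \left(6 - 2\right) + 6 = 4 + 6 = 10$)
$Y 3^{2} = 10 \cdot 3^{2} = 10 \cdot 9 = 90$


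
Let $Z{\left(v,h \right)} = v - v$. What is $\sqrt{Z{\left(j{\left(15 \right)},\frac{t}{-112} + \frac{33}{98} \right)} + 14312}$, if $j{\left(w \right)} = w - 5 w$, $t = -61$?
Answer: $2 \sqrt{3578} \approx 119.63$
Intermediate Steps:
$j{\left(w \right)} = - 4 w$
$Z{\left(v,h \right)} = 0$
$\sqrt{Z{\left(j{\left(15 \right)},\frac{t}{-112} + \frac{33}{98} \right)} + 14312} = \sqrt{0 + 14312} = \sqrt{14312} = 2 \sqrt{3578}$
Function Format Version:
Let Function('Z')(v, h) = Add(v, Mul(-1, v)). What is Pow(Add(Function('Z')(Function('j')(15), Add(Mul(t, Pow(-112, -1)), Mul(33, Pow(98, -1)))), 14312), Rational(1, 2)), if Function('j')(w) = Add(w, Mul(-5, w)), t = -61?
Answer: Mul(2, Pow(3578, Rational(1, 2))) ≈ 119.63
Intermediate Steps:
Function('j')(w) = Mul(-4, w)
Function('Z')(v, h) = 0
Pow(Add(Function('Z')(Function('j')(15), Add(Mul(t, Pow(-112, -1)), Mul(33, Pow(98, -1)))), 14312), Rational(1, 2)) = Pow(Add(0, 14312), Rational(1, 2)) = Pow(14312, Rational(1, 2)) = Mul(2, Pow(3578, Rational(1, 2)))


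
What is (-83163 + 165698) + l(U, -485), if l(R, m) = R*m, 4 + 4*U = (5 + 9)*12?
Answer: 62650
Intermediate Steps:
U = 41 (U = -1 + ((5 + 9)*12)/4 = -1 + (14*12)/4 = -1 + (¼)*168 = -1 + 42 = 41)
(-83163 + 165698) + l(U, -485) = (-83163 + 165698) + 41*(-485) = 82535 - 19885 = 62650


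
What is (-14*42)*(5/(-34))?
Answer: 1470/17 ≈ 86.471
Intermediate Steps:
(-14*42)*(5/(-34)) = -2940*(-1)/34 = -588*(-5/34) = 1470/17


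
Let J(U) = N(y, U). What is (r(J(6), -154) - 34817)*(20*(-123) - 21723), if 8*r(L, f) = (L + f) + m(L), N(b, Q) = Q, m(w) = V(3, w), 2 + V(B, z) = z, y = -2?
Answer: 842414805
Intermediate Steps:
V(B, z) = -2 + z
m(w) = -2 + w
J(U) = U
r(L, f) = -1/4 + L/4 + f/8 (r(L, f) = ((L + f) + (-2 + L))/8 = (-2 + f + 2*L)/8 = -1/4 + L/4 + f/8)
(r(J(6), -154) - 34817)*(20*(-123) - 21723) = ((-1/4 + (1/4)*6 + (1/8)*(-154)) - 34817)*(20*(-123) - 21723) = ((-1/4 + 3/2 - 77/4) - 34817)*(-2460 - 21723) = (-18 - 34817)*(-24183) = -34835*(-24183) = 842414805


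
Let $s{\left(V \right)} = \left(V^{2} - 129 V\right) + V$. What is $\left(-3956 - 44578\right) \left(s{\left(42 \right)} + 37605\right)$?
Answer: $-1649816262$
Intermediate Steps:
$s{\left(V \right)} = V^{2} - 128 V$
$\left(-3956 - 44578\right) \left(s{\left(42 \right)} + 37605\right) = \left(-3956 - 44578\right) \left(42 \left(-128 + 42\right) + 37605\right) = - 48534 \left(42 \left(-86\right) + 37605\right) = - 48534 \left(-3612 + 37605\right) = \left(-48534\right) 33993 = -1649816262$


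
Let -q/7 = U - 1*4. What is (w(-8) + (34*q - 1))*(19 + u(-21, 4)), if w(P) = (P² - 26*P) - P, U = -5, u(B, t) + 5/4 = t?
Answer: 210627/4 ≈ 52657.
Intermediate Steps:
u(B, t) = -5/4 + t
w(P) = P² - 27*P
q = 63 (q = -7*(-5 - 1*4) = -7*(-5 - 4) = -7*(-9) = 63)
(w(-8) + (34*q - 1))*(19 + u(-21, 4)) = (-8*(-27 - 8) + (34*63 - 1))*(19 + (-5/4 + 4)) = (-8*(-35) + (2142 - 1))*(19 + 11/4) = (280 + 2141)*(87/4) = 2421*(87/4) = 210627/4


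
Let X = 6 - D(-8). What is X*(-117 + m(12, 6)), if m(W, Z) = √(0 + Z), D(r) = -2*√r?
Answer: -2*(3 + 2*I*√2)*(117 - √6) ≈ -687.3 - 648.0*I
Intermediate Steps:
X = 6 + 4*I*√2 (X = 6 - (-2)*√(-8) = 6 - (-2)*2*I*√2 = 6 - (-4)*I*√2 = 6 + 4*I*√2 ≈ 6.0 + 5.6569*I)
m(W, Z) = √Z
X*(-117 + m(12, 6)) = (6 + 4*I*√2)*(-117 + √6) = (-117 + √6)*(6 + 4*I*√2)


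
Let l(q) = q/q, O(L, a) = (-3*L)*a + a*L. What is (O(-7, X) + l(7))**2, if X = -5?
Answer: 4761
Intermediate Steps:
O(L, a) = -2*L*a (O(L, a) = -3*L*a + L*a = -2*L*a)
l(q) = 1
(O(-7, X) + l(7))**2 = (-2*(-7)*(-5) + 1)**2 = (-70 + 1)**2 = (-69)**2 = 4761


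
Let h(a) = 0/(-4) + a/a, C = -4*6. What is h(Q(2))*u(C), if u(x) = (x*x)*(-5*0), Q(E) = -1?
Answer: 0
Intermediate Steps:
C = -24
u(x) = 0 (u(x) = x²*0 = 0)
h(a) = 1 (h(a) = 0*(-¼) + 1 = 0 + 1 = 1)
h(Q(2))*u(C) = 1*0 = 0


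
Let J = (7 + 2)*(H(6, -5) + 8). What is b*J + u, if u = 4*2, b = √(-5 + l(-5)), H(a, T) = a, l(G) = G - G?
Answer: 8 + 126*I*√5 ≈ 8.0 + 281.74*I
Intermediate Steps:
l(G) = 0
b = I*√5 (b = √(-5 + 0) = √(-5) = I*√5 ≈ 2.2361*I)
u = 8
J = 126 (J = (7 + 2)*(6 + 8) = 9*14 = 126)
b*J + u = (I*√5)*126 + 8 = 126*I*√5 + 8 = 8 + 126*I*√5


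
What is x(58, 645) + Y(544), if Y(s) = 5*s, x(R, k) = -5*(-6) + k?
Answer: 3395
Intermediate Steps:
x(R, k) = 30 + k
x(58, 645) + Y(544) = (30 + 645) + 5*544 = 675 + 2720 = 3395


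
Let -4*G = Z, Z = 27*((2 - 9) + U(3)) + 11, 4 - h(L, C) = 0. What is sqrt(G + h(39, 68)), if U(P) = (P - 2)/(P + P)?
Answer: sqrt(758)/4 ≈ 6.8829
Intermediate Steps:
h(L, C) = 4 (h(L, C) = 4 - 1*0 = 4 + 0 = 4)
U(P) = (-2 + P)/(2*P) (U(P) = (-2 + P)/((2*P)) = (-2 + P)*(1/(2*P)) = (-2 + P)/(2*P))
Z = -347/2 (Z = 27*((2 - 9) + (1/2)*(-2 + 3)/3) + 11 = 27*(-7 + (1/2)*(1/3)*1) + 11 = 27*(-7 + 1/6) + 11 = 27*(-41/6) + 11 = -369/2 + 11 = -347/2 ≈ -173.50)
G = 347/8 (G = -1/4*(-347/2) = 347/8 ≈ 43.375)
sqrt(G + h(39, 68)) = sqrt(347/8 + 4) = sqrt(379/8) = sqrt(758)/4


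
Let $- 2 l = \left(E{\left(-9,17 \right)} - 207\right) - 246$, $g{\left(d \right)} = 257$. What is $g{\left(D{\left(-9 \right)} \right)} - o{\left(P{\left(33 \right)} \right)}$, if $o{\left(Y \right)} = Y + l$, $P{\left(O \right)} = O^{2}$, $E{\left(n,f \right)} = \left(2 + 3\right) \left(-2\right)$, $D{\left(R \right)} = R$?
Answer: $- \frac{2127}{2} \approx -1063.5$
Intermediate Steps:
$E{\left(n,f \right)} = -10$ ($E{\left(n,f \right)} = 5 \left(-2\right) = -10$)
$l = \frac{463}{2}$ ($l = - \frac{\left(-10 - 207\right) - 246}{2} = - \frac{-217 - 246}{2} = \left(- \frac{1}{2}\right) \left(-463\right) = \frac{463}{2} \approx 231.5$)
$o{\left(Y \right)} = \frac{463}{2} + Y$ ($o{\left(Y \right)} = Y + \frac{463}{2} = \frac{463}{2} + Y$)
$g{\left(D{\left(-9 \right)} \right)} - o{\left(P{\left(33 \right)} \right)} = 257 - \left(\frac{463}{2} + 33^{2}\right) = 257 - \left(\frac{463}{2} + 1089\right) = 257 - \frac{2641}{2} = - \frac{2127}{2}$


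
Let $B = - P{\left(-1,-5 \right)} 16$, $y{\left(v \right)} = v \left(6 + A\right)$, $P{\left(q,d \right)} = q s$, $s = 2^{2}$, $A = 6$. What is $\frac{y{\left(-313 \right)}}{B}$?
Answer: $- \frac{939}{16} \approx -58.688$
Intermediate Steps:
$s = 4$
$P{\left(q,d \right)} = 4 q$ ($P{\left(q,d \right)} = q 4 = 4 q$)
$y{\left(v \right)} = 12 v$ ($y{\left(v \right)} = v \left(6 + 6\right) = v 12 = 12 v$)
$B = 64$ ($B = - 4 \left(-1\right) 16 = \left(-1\right) \left(-4\right) 16 = 4 \cdot 16 = 64$)
$\frac{y{\left(-313 \right)}}{B} = \frac{12 \left(-313\right)}{64} = \left(-3756\right) \frac{1}{64} = - \frac{939}{16}$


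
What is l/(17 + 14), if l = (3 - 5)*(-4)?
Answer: 8/31 ≈ 0.25806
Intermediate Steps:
l = 8 (l = -2*(-4) = 8)
l/(17 + 14) = 8/(17 + 14) = 8/31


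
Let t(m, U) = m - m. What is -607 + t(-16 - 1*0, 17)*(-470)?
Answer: -607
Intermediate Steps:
t(m, U) = 0
-607 + t(-16 - 1*0, 17)*(-470) = -607 + 0*(-470) = -607 + 0 = -607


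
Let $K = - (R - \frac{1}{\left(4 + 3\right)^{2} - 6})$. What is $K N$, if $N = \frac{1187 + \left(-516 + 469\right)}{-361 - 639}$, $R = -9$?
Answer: $- \frac{11058}{1075} \approx -10.287$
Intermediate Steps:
$K = \frac{388}{43}$ ($K = - (-9 - \frac{1}{\left(4 + 3\right)^{2} - 6}) = - (-9 - \frac{1}{7^{2} - 6}) = - (-9 - \frac{1}{49 - 6}) = - (-9 - \frac{1}{43}) = \left(-1\right) \left(- \frac{388}{43}\right) = \frac{388}{43} \approx 9.0233$)
$N = - \frac{57}{50}$ ($N = \frac{1187 - 47}{-1000} = 1140 \left(- \frac{1}{1000}\right) = - \frac{57}{50} \approx -1.14$)
$K N = \frac{388}{43} \left(- \frac{57}{50}\right) = - \frac{11058}{1075}$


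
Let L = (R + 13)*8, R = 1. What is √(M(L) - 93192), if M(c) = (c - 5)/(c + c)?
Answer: I*√292248614/56 ≈ 305.27*I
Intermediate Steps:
L = 112 (L = (1 + 13)*8 = 14*8 = 112)
M(c) = (-5 + c)/(2*c) (M(c) = (-5 + c)/((2*c)) = (-5 + c)*(1/(2*c)) = (-5 + c)/(2*c))
√(M(L) - 93192) = √((½)*(-5 + 112)/112 - 93192) = √((½)*(1/112)*107 - 93192) = √(107/224 - 93192) = √(-20874901/224) = I*√292248614/56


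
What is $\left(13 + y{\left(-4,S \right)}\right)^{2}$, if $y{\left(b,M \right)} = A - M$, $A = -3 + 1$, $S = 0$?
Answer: $121$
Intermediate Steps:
$A = -2$
$y{\left(b,M \right)} = -2 - M$
$\left(13 + y{\left(-4,S \right)}\right)^{2} = \left(13 - 2\right)^{2} = 11^{2} = 121$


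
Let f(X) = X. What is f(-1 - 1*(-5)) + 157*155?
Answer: 24339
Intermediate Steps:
f(-1 - 1*(-5)) + 157*155 = (-1 - 1*(-5)) + 157*155 = (-1 + 5) + 24335 = 4 + 24335 = 24339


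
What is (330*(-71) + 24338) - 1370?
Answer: -462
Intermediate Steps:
(330*(-71) + 24338) - 1370 = (-23430 + 24338) - 1370 = 908 - 1370 = -462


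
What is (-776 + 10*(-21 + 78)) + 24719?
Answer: 24513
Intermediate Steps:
(-776 + 10*(-21 + 78)) + 24719 = (-776 + 10*57) + 24719 = (-776 + 570) + 24719 = -206 + 24719 = 24513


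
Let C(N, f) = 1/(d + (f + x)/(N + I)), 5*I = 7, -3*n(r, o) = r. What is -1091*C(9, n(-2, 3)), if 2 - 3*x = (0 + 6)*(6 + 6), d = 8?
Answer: -42549/227 ≈ -187.44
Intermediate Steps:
n(r, o) = -r/3
x = -70/3 (x = ⅔ - (0 + 6)*(6 + 6)/3 = ⅔ - 2*12 = ⅔ - ⅓*72 = ⅔ - 24 = -70/3 ≈ -23.333)
I = 7/5 (I = (⅕)*7 = 7/5 ≈ 1.4000)
C(N, f) = 1/(8 + (-70/3 + f)/(7/5 + N)) (C(N, f) = 1/(8 + (f - 70/3)/(N + 7/5)) = 1/(8 + (-70/3 + f)/(7/5 + N)))
-1091*C(9, n(-2, 3)) = -3273*(7 + 5*9)/(-182 + 15*(-⅓*(-2)) + 120*9) = -3273*(7 + 45)/(-182 + 15*(⅔) + 1080) = -3273*52/(-182 + 10 + 1080) = -3273*52/908 = -1091*39/227 = -42549/227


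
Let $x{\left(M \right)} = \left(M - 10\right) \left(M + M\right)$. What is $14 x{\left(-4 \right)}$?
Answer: $1568$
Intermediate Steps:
$x{\left(M \right)} = 2 M \left(-10 + M\right)$ ($x{\left(M \right)} = \left(-10 + M\right) 2 M = 2 M \left(-10 + M\right)$)
$14 x{\left(-4 \right)} = 14 \cdot 2 \left(-4\right) \left(-10 - 4\right) = 14 \cdot 2 \left(-4\right) \left(-14\right) = 14 \cdot 112 = 1568$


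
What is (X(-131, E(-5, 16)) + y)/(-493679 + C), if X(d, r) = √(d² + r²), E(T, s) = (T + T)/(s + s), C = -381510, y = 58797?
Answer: -58797/875189 - √4393241/14003024 ≈ -0.067332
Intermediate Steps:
E(T, s) = T/s (E(T, s) = (2*T)/((2*s)) = (2*T)*(1/(2*s)) = T/s)
(X(-131, E(-5, 16)) + y)/(-493679 + C) = (√((-131)² + (-5/16)²) + 58797)/(-493679 - 381510) = (√(17161 + (-5*1/16)²) + 58797)/(-875189) = (√(17161 + (-5/16)²) + 58797)*(-1/875189) = (√(17161 + 25/256) + 58797)*(-1/875189) = (√(4393241/256) + 58797)*(-1/875189) = (√4393241/16 + 58797)*(-1/875189) = (58797 + √4393241/16)*(-1/875189) = -58797/875189 - √4393241/14003024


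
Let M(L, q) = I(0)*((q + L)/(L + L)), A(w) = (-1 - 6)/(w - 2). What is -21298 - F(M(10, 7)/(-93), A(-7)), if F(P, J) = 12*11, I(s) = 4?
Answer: -21430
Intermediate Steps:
A(w) = -7/(-2 + w)
M(L, q) = 2*(L + q)/L (M(L, q) = 4*((q + L)/(L + L)) = 4*((L + q)/((2*L))) = 4*((L + q)*(1/(2*L))) = 4*((L + q)/(2*L)) = 2*(L + q)/L)
F(P, J) = 132
-21298 - F(M(10, 7)/(-93), A(-7)) = -21298 - 1*132 = -21298 - 132 = -21430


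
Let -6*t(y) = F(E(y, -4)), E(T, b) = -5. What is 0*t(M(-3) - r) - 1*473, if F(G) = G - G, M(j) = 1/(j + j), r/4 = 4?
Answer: -473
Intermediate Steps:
r = 16 (r = 4*4 = 16)
M(j) = 1/(2*j)
F(G) = 0
t(y) = 0 (t(y) = -⅙*0 = 0)
0*t(M(-3) - r) - 1*473 = 0*0 - 1*473 = 0 - 473 = -473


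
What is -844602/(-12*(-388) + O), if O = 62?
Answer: -422301/2359 ≈ -179.02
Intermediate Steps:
-844602/(-12*(-388) + O) = -844602/(-12*(-388) + 62) = -844602/(4656 + 62) = -844602/4718 = -844602*1/4718 = -422301/2359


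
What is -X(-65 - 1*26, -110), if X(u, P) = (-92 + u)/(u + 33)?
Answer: -183/58 ≈ -3.1552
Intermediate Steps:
X(u, P) = (-92 + u)/(33 + u)
-X(-65 - 1*26, -110) = -(-92 + (-65 - 1*26))/(33 + (-65 - 1*26)) = -(-92 + (-65 - 26))/(33 + (-65 - 26)) = -(-92 - 91)/(33 - 91) = -(-183)/(-58) = -(-1)*(-183)/58 = -1*183/58 = -183/58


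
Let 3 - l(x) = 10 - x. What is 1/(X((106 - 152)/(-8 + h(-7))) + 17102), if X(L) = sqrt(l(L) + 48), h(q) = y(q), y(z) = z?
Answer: 256530/4387175399 - sqrt(9915)/4387175399 ≈ 5.8450e-5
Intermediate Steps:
l(x) = -7 + x (l(x) = 3 - (10 - x) = 3 + (-10 + x) = -7 + x)
h(q) = q
X(L) = sqrt(41 + L) (X(L) = sqrt((-7 + L) + 48) = sqrt(41 + L))
1/(X((106 - 152)/(-8 + h(-7))) + 17102) = 1/(sqrt(41 + (106 - 152)/(-8 - 7)) + 17102) = 1/(sqrt(41 - 46/(-15)) + 17102) = 1/(sqrt(41 - 46*(-1/15)) + 17102) = 1/(sqrt(41 + 46/15) + 17102) = 1/(sqrt(661/15) + 17102) = 1/(sqrt(9915)/15 + 17102) = 1/(17102 + sqrt(9915)/15)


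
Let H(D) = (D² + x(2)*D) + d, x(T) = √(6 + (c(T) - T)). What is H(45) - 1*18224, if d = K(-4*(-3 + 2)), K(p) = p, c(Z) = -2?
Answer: -16195 + 45*√2 ≈ -16131.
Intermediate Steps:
x(T) = √(4 - T) (x(T) = √(6 + (-2 - T)) = √(4 - T))
d = 4 (d = -4*(-3 + 2) = -4*(-1) = 4)
H(D) = 4 + D² + D*√2 (H(D) = (D² + √(4 - 1*2)*D) + 4 = (D² + √(4 - 2)*D) + 4 = (D² + √2*D) + 4 = (D² + D*√2) + 4 = 4 + D² + D*√2)
H(45) - 1*18224 = (4 + 45² + 45*√2) - 1*18224 = (4 + 2025 + 45*√2) - 18224 = (2029 + 45*√2) - 18224 = -16195 + 45*√2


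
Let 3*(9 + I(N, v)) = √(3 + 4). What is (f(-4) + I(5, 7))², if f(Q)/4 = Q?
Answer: (75 - √7)²/9 ≈ 581.68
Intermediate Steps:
I(N, v) = -9 + √7/3 (I(N, v) = -9 + √(3 + 4)/3 = -9 + √7/3)
f(Q) = 4*Q
(f(-4) + I(5, 7))² = (4*(-4) + (-9 + √7/3))² = (-16 + (-9 + √7/3))² = (-25 + √7/3)²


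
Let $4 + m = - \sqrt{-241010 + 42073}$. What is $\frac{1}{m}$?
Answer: $\frac{i}{\sqrt{198937} - 4 i} \approx -2.0105 \cdot 10^{-5} + 0.0022419 i$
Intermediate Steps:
$m = -4 - i \sqrt{198937}$ ($m = -4 - \sqrt{-241010 + 42073} = -4 - \sqrt{-198937} = -4 - i \sqrt{198937} \approx -4.0 - 446.02 i$)
$\frac{1}{m} = \frac{1}{-4 - i \sqrt{198937}}$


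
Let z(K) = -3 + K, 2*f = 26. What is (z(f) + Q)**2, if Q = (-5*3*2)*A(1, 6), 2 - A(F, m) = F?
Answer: 400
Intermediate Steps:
f = 13 (f = (1/2)*26 = 13)
A(F, m) = 2 - F
Q = -30 (Q = (-5*3*2)*(2 - 1*1) = (-15*2)*(2 - 1) = -30*1 = -30)
(z(f) + Q)**2 = ((-3 + 13) - 30)**2 = (10 - 30)**2 = (-20)**2 = 400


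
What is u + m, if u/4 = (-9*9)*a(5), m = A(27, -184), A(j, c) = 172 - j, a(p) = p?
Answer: -1475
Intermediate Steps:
m = 145 (m = 172 - 1*27 = 172 - 27 = 145)
u = -1620 (u = 4*(-9*9*5) = 4*(-81*5) = 4*(-405) = -1620)
u + m = -1620 + 145 = -1475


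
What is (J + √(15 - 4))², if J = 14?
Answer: (14 + √11)² ≈ 299.87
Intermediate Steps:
(J + √(15 - 4))² = (14 + √(15 - 4))² = (14 + √11)²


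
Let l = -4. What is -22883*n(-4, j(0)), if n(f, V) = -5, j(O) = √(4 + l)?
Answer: 114415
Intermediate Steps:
j(O) = 0 (j(O) = √(4 - 4) = √0 = 0)
-22883*n(-4, j(0)) = -22883*(-5) = 114415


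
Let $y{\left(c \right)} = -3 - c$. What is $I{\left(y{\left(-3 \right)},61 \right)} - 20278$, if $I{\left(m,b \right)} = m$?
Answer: $-20278$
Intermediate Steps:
$I{\left(y{\left(-3 \right)},61 \right)} - 20278 = \left(-3 - -3\right) - 20278 = \left(-3 + 3\right) - 20278 = 0 - 20278 = -20278$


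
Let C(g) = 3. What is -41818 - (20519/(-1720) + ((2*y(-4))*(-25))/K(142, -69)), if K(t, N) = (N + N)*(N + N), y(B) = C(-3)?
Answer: -114115500367/2729640 ≈ -41806.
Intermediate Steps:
y(B) = 3
K(t, N) = 4*N² (K(t, N) = (2*N)*(2*N) = 4*N²)
-41818 - (20519/(-1720) + ((2*y(-4))*(-25))/K(142, -69)) = -41818 - (20519/(-1720) + ((2*3)*(-25))/((4*(-69)²))) = -41818 - (20519*(-1/1720) + (6*(-25))/((4*4761))) = -41818 - (-20519/1720 - 150/19044) = -41818 - (-20519/1720 - 150*1/19044) = -41818 - (-20519/1720 - 25/3174) = -41818 - 1*(-32585153/2729640) = -41818 + 32585153/2729640 = -114115500367/2729640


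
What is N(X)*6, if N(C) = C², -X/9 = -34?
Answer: 561816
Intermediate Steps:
X = 306 (X = -9*(-34) = 306)
N(X)*6 = 306²*6 = 93636*6 = 561816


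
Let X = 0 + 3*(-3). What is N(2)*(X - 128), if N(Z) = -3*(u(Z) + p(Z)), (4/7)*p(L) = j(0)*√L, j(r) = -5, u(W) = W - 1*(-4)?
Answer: 2466 - 14385*√2/4 ≈ -2619.9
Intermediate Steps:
u(W) = 4 + W (u(W) = W + 4 = 4 + W)
X = -9 (X = 0 - 9 = -9)
p(L) = -35*√L/4 (p(L) = 7*(-5*√L)/4 = -35*√L/4)
N(Z) = -12 - 3*Z + 105*√Z/4 (N(Z) = -3*((4 + Z) - 35*√Z/4) = -3*(4 + Z - 35*√Z/4) = -12 - 3*Z + 105*√Z/4)
N(2)*(X - 128) = (-12 - 3*2 + 105*√2/4)*(-9 - 128) = (-12 - 6 + 105*√2/4)*(-137) = (-18 + 105*√2/4)*(-137) = 2466 - 14385*√2/4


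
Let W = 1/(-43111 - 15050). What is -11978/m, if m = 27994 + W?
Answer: -696652458/1628159033 ≈ -0.42788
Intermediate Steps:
W = -1/58161 (W = 1/(-58161) = -1/58161 ≈ -1.7194e-5)
m = 1628159033/58161 (m = 27994 - 1/58161 = 1628159033/58161 ≈ 27994.)
-11978/m = -11978/1628159033/58161 = -11978*58161/1628159033 = -696652458/1628159033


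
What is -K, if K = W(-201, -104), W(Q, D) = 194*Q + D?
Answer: 39098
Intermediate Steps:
W(Q, D) = D + 194*Q
K = -39098 (K = -104 + 194*(-201) = -104 - 38994 = -39098)
-K = -1*(-39098) = 39098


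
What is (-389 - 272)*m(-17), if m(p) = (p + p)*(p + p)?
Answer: -764116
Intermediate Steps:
m(p) = 4*p² (m(p) = (2*p)*(2*p) = 4*p²)
(-389 - 272)*m(-17) = (-389 - 272)*(4*(-17)²) = -2644*289 = -661*1156 = -764116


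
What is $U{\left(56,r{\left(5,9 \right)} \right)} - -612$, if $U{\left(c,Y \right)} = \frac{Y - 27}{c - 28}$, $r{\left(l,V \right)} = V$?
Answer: $\frac{8559}{14} \approx 611.36$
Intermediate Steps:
$U{\left(c,Y \right)} = \frac{-27 + Y}{-28 + c}$ ($U{\left(c,Y \right)} = \frac{-27 + Y}{c - 28} = \frac{-27 + Y}{-28 + c}$)
$U{\left(56,r{\left(5,9 \right)} \right)} - -612 = \frac{-27 + 9}{-28 + 56} - -612 = \frac{1}{28} \left(-18\right) + 612 = - \frac{9}{14} + 612 = \frac{8559}{14}$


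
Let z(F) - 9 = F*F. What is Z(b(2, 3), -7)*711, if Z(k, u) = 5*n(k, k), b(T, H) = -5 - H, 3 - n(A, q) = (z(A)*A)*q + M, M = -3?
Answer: -16587630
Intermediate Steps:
z(F) = 9 + F² (z(F) = 9 + F*F = 9 + F²)
n(A, q) = 6 - A*q*(9 + A²) (n(A, q) = 3 - (((9 + A²)*A)*q - 3) = 3 - ((A*(9 + A²))*q - 3) = 3 - (A*q*(9 + A²) - 3) = 3 - (-3 + A*q*(9 + A²)) = 3 + (3 - A*q*(9 + A²)) = 6 - A*q*(9 + A²))
Z(k, u) = 30 - 5*k²*(9 + k²) (Z(k, u) = 5*(6 - k*k*(9 + k²)) = 5*(6 - k²*(9 + k²)) = 30 - 5*k²*(9 + k²))
Z(b(2, 3), -7)*711 = (30 - 45*(-5 - 1*3)² - 5*(-5 - 1*3)⁴)*711 = (30 - 45*(-5 - 3)² - 5*(-5 - 3)⁴)*711 = (30 - 45*(-8)² - 5*(-8)⁴)*711 = (30 - 45*64 - 5*4096)*711 = (30 - 2880 - 20480)*711 = -23330*711 = -16587630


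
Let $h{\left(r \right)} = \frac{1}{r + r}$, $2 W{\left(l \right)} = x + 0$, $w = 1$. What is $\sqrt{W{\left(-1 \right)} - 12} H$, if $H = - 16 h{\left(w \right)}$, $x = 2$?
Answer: $- 8 i \sqrt{11} \approx - 26.533 i$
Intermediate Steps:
$W{\left(l \right)} = 1$ ($W{\left(l \right)} = \frac{2 + 0}{2} = \frac{1}{2} \cdot 2 = 1$)
$h{\left(r \right)} = \frac{1}{2 r}$
$H = -8$ ($H = - 16 \frac{1}{2 \cdot 1} = - 16 \cdot \frac{1}{2} \cdot 1 = \left(-16\right) \frac{1}{2} = -8$)
$\sqrt{W{\left(-1 \right)} - 12} H = \sqrt{1 - 12} \left(-8\right) = \sqrt{-11} \left(-8\right) = i \sqrt{11} \left(-8\right) = - 8 i \sqrt{11}$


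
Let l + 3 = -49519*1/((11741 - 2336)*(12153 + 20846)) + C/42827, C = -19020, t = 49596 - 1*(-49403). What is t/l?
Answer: -1315855016040367935/45779881368308 ≈ -28743.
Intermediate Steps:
t = 98999 (t = 49596 + 49403 = 98999)
l = -45779881368308/13291599067065 (l = -3 + (-49519*1/((11741 - 2336)*(12153 + 20846)) - 19020/42827) = -3 + (-49519/(32999*9405) - 19020*1/42827) = -3 + (-49519/310355595 - 19020/42827) = -3 - 5905084167113/13291599067065 = -45779881368308/13291599067065 ≈ -3.4443)
t/l = 98999/(-45779881368308/13291599067065) = 98999*(-13291599067065/45779881368308) = -1315855016040367935/45779881368308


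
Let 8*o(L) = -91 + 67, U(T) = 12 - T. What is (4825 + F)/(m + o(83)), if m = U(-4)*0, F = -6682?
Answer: 619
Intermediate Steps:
m = 0 (m = (12 - 1*(-4))*0 = (12 + 4)*0 = 16*0 = 0)
o(L) = -3 (o(L) = (-91 + 67)/8 = (⅛)*(-24) = -3)
(4825 + F)/(m + o(83)) = (4825 - 6682)/(0 - 3) = -1857/(-3) = -1857*(-⅓) = 619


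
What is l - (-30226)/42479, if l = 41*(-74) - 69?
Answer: -131782111/42479 ≈ -3102.3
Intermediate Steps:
l = -3103 (l = -3034 - 69 = -3103)
l - (-30226)/42479 = -3103 - (-30226)/42479 = -3103 - 1*(-30226/42479) = -3103 + 30226/42479 = -131782111/42479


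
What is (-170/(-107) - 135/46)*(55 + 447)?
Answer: -1662875/2461 ≈ -675.69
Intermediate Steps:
(-170/(-107) - 135/46)*(55 + 447) = (-170*(-1/107) - 135*1/46)*502 = (170/107 - 135/46)*502 = -6625/4922*502 = -1662875/2461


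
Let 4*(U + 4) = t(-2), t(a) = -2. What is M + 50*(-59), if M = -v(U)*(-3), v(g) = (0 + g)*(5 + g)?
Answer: -11827/4 ≈ -2956.8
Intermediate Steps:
U = -9/2 (U = -4 + (1/4)*(-2) = -4 - 1/2 = -9/2 ≈ -4.5000)
v(g) = g*(5 + g)
M = -27/4 (M = -(-9*(5 - 9/2)/2)*(-3) = -(-9/2*1/2)*(-3) = -(-9)*(-3)/4 = -1*27/4 = -27/4 ≈ -6.7500)
M + 50*(-59) = -27/4 + 50*(-59) = -27/4 - 2950 = -11827/4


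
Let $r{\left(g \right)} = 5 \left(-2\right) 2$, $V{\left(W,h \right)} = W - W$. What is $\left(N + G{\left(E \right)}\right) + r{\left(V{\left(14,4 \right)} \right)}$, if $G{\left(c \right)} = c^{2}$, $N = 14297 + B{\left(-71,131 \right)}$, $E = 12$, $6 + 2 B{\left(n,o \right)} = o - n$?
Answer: $14519$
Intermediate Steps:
$V{\left(W,h \right)} = 0$
$B{\left(n,o \right)} = -3 + \frac{o}{2} - \frac{n}{2}$ ($B{\left(n,o \right)} = -3 + \frac{o - n}{2} = -3 - \left(\frac{n}{2} - \frac{o}{2}\right) = -3 + \frac{o}{2} - \frac{n}{2}$)
$r{\left(g \right)} = -20$ ($r{\left(g \right)} = \left(-10\right) 2 = -20$)
$N = 14395$ ($N = 14297 - -98 = 14297 + \left(-3 + \frac{131}{2} + \frac{71}{2}\right) = 14297 + 98 = 14395$)
$\left(N + G{\left(E \right)}\right) + r{\left(V{\left(14,4 \right)} \right)} = \left(14395 + 12^{2}\right) - 20 = \left(14395 + 144\right) - 20 = 14539 - 20 = 14519$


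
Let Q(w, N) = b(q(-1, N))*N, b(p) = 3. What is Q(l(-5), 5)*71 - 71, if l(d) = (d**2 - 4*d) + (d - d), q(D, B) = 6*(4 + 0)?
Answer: 994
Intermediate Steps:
q(D, B) = 24 (q(D, B) = 6*4 = 24)
l(d) = d**2 - 4*d (l(d) = (d**2 - 4*d) + 0 = d**2 - 4*d)
Q(w, N) = 3*N
Q(l(-5), 5)*71 - 71 = (3*5)*71 - 71 = 15*71 - 71 = 1065 - 71 = 994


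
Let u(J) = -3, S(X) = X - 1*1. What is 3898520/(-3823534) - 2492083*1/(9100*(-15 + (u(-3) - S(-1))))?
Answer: 344651521897/21411790400 ≈ 16.096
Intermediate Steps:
S(X) = -1 + X (S(X) = X - 1 = -1 + X)
3898520/(-3823534) - 2492083*1/(9100*(-15 + (u(-3) - S(-1)))) = 3898520/(-3823534) - 2492083*1/(9100*(-15 + (-3 - (-1 - 1)))) = 3898520*(-1/3823534) - 2492083*1/(9100*(-15 + (-3 - 1*(-2)))) = -1949260/1911767 - 2492083*1/(9100*(-15 + (-3 + 2))) = -1949260/1911767 - 2492083*1/(9100*(-15 - 1)) = -1949260/1911767 - 2492083/(-16*13*700) = -1949260/1911767 - 2492083/((-208*700)) = -1949260/1911767 - 2492083/(-145600) = -1949260/1911767 - 2492083*(-1/145600) = -1949260/1911767 + 2492083/145600 = 344651521897/21411790400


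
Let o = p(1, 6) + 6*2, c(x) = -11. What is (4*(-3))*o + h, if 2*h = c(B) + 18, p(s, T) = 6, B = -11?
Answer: -425/2 ≈ -212.50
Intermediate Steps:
o = 18 (o = 6 + 6*2 = 6 + 12 = 18)
h = 7/2 (h = (-11 + 18)/2 = (½)*7 = 7/2 ≈ 3.5000)
(4*(-3))*o + h = (4*(-3))*18 + 7/2 = -12*18 + 7/2 = -216 + 7/2 = -425/2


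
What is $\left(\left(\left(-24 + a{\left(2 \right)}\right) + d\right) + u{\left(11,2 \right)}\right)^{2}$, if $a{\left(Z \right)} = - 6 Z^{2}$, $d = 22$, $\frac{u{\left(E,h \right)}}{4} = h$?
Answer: $324$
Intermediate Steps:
$u{\left(E,h \right)} = 4 h$
$\left(\left(\left(-24 + a{\left(2 \right)}\right) + d\right) + u{\left(11,2 \right)}\right)^{2} = \left(\left(\left(-24 - 6 \cdot 2^{2}\right) + 22\right) + 4 \cdot 2\right)^{2} = \left(\left(\left(-24 - 24\right) + 22\right) + 8\right)^{2} = \left(\left(-48 + 22\right) + 8\right)^{2} = \left(-26 + 8\right)^{2} = \left(-18\right)^{2} = 324$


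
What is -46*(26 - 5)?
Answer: -966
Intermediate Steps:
-46*(26 - 5) = -46*21 = -966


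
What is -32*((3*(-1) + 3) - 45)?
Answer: 1440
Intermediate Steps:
-32*((3*(-1) + 3) - 45) = -32*((-3 + 3) - 45) = -32*(0 - 45) = -32*(-45) = 1440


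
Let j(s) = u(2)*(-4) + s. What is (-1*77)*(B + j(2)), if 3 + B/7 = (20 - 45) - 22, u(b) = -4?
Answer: 25564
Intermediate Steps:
j(s) = 16 + s (j(s) = -4*(-4) + s = 16 + s)
B = -350 (B = -21 + 7*((20 - 45) - 22) = -21 + 7*(-25 - 22) = -21 + 7*(-47) = -21 - 329 = -350)
(-1*77)*(B + j(2)) = (-1*77)*(-350 + (16 + 2)) = -77*(-350 + 18) = -77*(-332) = 25564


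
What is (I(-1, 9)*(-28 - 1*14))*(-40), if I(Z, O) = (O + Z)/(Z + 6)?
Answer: 2688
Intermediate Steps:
I(Z, O) = (O + Z)/(6 + Z)
(I(-1, 9)*(-28 - 1*14))*(-40) = (((9 - 1)/(6 - 1))*(-28 - 1*14))*(-40) = ((8/5)*(-28 - 14))*(-40) = (((⅕)*8)*(-42))*(-40) = ((8/5)*(-42))*(-40) = -336/5*(-40) = 2688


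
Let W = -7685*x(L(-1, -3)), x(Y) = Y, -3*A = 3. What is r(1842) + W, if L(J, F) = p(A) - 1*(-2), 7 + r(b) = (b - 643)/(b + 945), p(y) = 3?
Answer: -107108785/2787 ≈ -38432.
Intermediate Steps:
A = -1 (A = -⅓*3 = -1)
r(b) = -7 + (-643 + b)/(945 + b) (r(b) = -7 + (b - 643)/(b + 945) = -7 + (-643 + b)/(945 + b))
L(J, F) = 5 (L(J, F) = 3 - 1*(-2) = 3 + 2 = 5)
W = -38425 (W = -7685*5 = -38425)
r(1842) + W = 2*(-3629 - 3*1842)/(945 + 1842) - 38425 = 2*(-3629 - 5526)/2787 - 38425 = 2*(1/2787)*(-9155) - 38425 = -18310/2787 - 38425 = -107108785/2787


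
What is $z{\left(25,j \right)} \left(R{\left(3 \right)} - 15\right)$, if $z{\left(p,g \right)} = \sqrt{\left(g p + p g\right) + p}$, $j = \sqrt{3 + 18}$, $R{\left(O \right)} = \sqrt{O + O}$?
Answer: $5 \sqrt{1 + 2 \sqrt{21}} \left(-15 + \sqrt{6}\right) \approx -200.07$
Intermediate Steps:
$R{\left(O \right)} = \sqrt{2} \sqrt{O}$ ($R{\left(O \right)} = \sqrt{2 O} = \sqrt{2} \sqrt{O}$)
$j = \sqrt{21} \approx 4.5826$
$z{\left(p,g \right)} = \sqrt{p + 2 g p}$ ($z{\left(p,g \right)} = \sqrt{\left(g p + g p\right) + p} = \sqrt{2 g p + p} = \sqrt{p + 2 g p}$)
$z{\left(25,j \right)} \left(R{\left(3 \right)} - 15\right) = \sqrt{25 \left(1 + 2 \sqrt{21}\right)} \left(\sqrt{2} \sqrt{3} - 15\right) = \sqrt{25 + 50 \sqrt{21}} \left(\sqrt{6} - 15\right) = \sqrt{25 + 50 \sqrt{21}} \left(-15 + \sqrt{6}\right)$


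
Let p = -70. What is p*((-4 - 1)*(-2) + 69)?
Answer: -5530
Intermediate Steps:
p*((-4 - 1)*(-2) + 69) = -70*((-4 - 1)*(-2) + 69) = -70*(-5*(-2) + 69) = -70*(10 + 69) = -70*79 = -5530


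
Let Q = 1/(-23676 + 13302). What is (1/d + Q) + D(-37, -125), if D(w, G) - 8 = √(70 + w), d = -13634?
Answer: 282872230/35359779 + √33 ≈ 13.744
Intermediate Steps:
D(w, G) = 8 + √(70 + w)
Q = -1/10374 (Q = 1/(-10374) = -1/10374 ≈ -9.6395e-5)
(1/d + Q) + D(-37, -125) = (1/(-13634) - 1/10374) + (8 + √(70 - 37)) = (-1/13634 - 1/10374) + (8 + √33) = -6002/35359779 + (8 + √33) = 282872230/35359779 + √33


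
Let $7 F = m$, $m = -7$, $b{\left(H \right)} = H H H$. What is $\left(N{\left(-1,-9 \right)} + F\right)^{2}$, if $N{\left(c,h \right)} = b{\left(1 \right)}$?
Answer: $0$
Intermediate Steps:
$b{\left(H \right)} = H^{3}$ ($b{\left(H \right)} = H^{2} H = H^{3}$)
$N{\left(c,h \right)} = 1$ ($N{\left(c,h \right)} = 1^{3} = 1$)
$F = -1$ ($F = \frac{1}{7} \left(-7\right) = -1$)
$\left(N{\left(-1,-9 \right)} + F\right)^{2} = \left(1 - 1\right)^{2} = 0^{2} = 0$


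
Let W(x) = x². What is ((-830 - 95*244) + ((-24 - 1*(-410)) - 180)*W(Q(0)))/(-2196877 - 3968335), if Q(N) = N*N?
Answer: 12005/3082606 ≈ 0.0038944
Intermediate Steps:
Q(N) = N²
((-830 - 95*244) + ((-24 - 1*(-410)) - 180)*W(Q(0)))/(-2196877 - 3968335) = ((-830 - 95*244) + ((-24 - 1*(-410)) - 180)*(0²)²)/(-2196877 - 3968335) = ((-830 - 23180) + ((-24 + 410) - 180)*0²)/(-6165212) = (-24010 + (386 - 180)*0)*(-1/6165212) = (-24010 + 206*0)*(-1/6165212) = (-24010 + 0)*(-1/6165212) = -24010*(-1/6165212) = 12005/3082606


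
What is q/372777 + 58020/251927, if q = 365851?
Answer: 113796266417/93912591279 ≈ 1.2117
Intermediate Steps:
q/372777 + 58020/251927 = 365851/372777 + 58020/251927 = 113796266417/93912591279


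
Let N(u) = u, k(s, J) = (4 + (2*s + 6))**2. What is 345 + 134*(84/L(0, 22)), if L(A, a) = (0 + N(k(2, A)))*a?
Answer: 26766/77 ≈ 347.61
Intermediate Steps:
k(s, J) = (10 + 2*s)**2 (k(s, J) = (4 + (6 + 2*s))**2 = (10 + 2*s)**2)
L(A, a) = 196*a (L(A, a) = (0 + 4*(5 + 2)**2)*a = (0 + 4*7**2)*a = (0 + 4*49)*a = (0 + 196)*a = 196*a)
345 + 134*(84/L(0, 22)) = 345 + 134*(84/((196*22))) = 345 + 134*(84/4312) = 345 + 134*(84*(1/4312)) = 345 + 134*(3/154) = 345 + 201/77 = 26766/77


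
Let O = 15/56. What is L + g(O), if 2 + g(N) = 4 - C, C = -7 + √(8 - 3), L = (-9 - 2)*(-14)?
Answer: 163 - √5 ≈ 160.76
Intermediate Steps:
O = 15/56 (O = 15*(1/56) = 15/56 ≈ 0.26786)
L = 154 (L = -11*(-14) = 154)
C = -7 + √5 ≈ -4.7639
g(N) = 9 - √5 (g(N) = -2 + (4 - (-7 + √5)) = -2 + (4 + (7 - √5)) = -2 + (11 - √5) = 9 - √5)
L + g(O) = 154 + (9 - √5) = 163 - √5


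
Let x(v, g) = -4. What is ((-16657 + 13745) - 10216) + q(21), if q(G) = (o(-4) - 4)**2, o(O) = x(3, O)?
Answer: -13064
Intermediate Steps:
o(O) = -4
q(G) = 64 (q(G) = (-4 - 4)**2 = (-8)**2 = 64)
((-16657 + 13745) - 10216) + q(21) = ((-16657 + 13745) - 10216) + 64 = (-2912 - 10216) + 64 = -13128 + 64 = -13064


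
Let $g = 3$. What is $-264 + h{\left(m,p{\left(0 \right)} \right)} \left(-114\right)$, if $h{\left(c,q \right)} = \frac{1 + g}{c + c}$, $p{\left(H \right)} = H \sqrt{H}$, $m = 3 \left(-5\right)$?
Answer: $- \frac{1244}{5} \approx -248.8$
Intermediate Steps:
$m = -15$
$p{\left(H \right)} = H^{\frac{3}{2}}$
$h{\left(c,q \right)} = \frac{2}{c}$ ($h{\left(c,q \right)} = \frac{1 + 3}{c + c} = \frac{4}{2 c} = 4 \frac{1}{2 c} = \frac{2}{c}$)
$-264 + h{\left(m,p{\left(0 \right)} \right)} \left(-114\right) = -264 + \frac{2}{-15} \left(-114\right) = -264 + 2 \left(- \frac{1}{15}\right) \left(-114\right) = -264 - - \frac{76}{5} = -264 + \frac{76}{5} = - \frac{1244}{5}$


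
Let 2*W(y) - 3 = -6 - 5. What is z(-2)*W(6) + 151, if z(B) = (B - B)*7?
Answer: 151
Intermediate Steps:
W(y) = -4 (W(y) = 3/2 + (-6 - 5)/2 = 3/2 + (½)*(-11) = 3/2 - 11/2 = -4)
z(B) = 0 (z(B) = 0*7 = 0)
z(-2)*W(6) + 151 = 0*(-4) + 151 = 0 + 151 = 151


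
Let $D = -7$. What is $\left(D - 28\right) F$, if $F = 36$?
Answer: $-1260$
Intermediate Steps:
$\left(D - 28\right) F = \left(-7 - 28\right) 36 = \left(-35\right) 36 = -1260$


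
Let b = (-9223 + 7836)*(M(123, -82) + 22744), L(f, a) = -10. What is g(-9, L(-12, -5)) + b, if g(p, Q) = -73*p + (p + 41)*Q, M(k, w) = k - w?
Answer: -31829926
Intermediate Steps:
g(p, Q) = -73*p + Q*(41 + p) (g(p, Q) = -73*p + (41 + p)*Q = -73*p + Q*(41 + p))
b = -31830263 (b = (-9223 + 7836)*((123 - 1*(-82)) + 22744) = -1387*((123 + 82) + 22744) = -1387*(205 + 22744) = -1387*22949 = -31830263)
g(-9, L(-12, -5)) + b = (-73*(-9) + 41*(-10) - 10*(-9)) - 31830263 = (657 - 410 + 90) - 31830263 = 337 - 31830263 = -31829926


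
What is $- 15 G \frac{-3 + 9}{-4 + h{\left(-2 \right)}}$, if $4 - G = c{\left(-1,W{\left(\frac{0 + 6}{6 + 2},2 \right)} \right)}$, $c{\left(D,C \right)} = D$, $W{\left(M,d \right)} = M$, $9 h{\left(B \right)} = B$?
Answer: $\frac{2025}{19} \approx 106.58$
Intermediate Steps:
$h{\left(B \right)} = \frac{B}{9}$
$G = 5$ ($G = 4 - -1 = 4 + 1 = 5$)
$- 15 G \frac{-3 + 9}{-4 + h{\left(-2 \right)}} = \left(-15\right) 5 \frac{-3 + 9}{-4 + \frac{1}{9} \left(-2\right)} = - 75 \frac{6}{-4 - \frac{2}{9}} = - 75 \frac{6}{- \frac{38}{9}} = - 75 \cdot 6 \left(- \frac{9}{38}\right) = \left(-75\right) \left(- \frac{27}{19}\right) = \frac{2025}{19}$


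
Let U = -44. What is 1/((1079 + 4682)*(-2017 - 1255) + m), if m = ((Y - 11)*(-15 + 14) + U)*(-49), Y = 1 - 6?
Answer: -1/18848620 ≈ -5.3054e-8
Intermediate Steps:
Y = -5
m = 1372 (m = ((-5 - 11)*(-15 + 14) - 44)*(-49) = (-16*(-1) - 44)*(-49) = (16 - 44)*(-49) = -28*(-49) = 1372)
1/((1079 + 4682)*(-2017 - 1255) + m) = 1/((1079 + 4682)*(-2017 - 1255) + 1372) = 1/(5761*(-3272) + 1372) = 1/(-18849992 + 1372) = 1/(-18848620) = -1/18848620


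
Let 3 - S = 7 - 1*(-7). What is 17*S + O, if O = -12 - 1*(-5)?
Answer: -194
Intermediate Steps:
O = -7 (O = -12 + 5 = -7)
S = -11 (S = 3 - (7 - 1*(-7)) = 3 - (7 + 7) = 3 - 1*14 = 3 - 14 = -11)
17*S + O = 17*(-11) - 7 = -187 - 7 = -194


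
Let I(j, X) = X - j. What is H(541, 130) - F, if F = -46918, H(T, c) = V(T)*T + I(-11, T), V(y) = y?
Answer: 340151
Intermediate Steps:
H(T, c) = 11 + T + T² (H(T, c) = T*T + (T - 1*(-11)) = T² + (T + 11) = T² + (11 + T) = 11 + T + T²)
H(541, 130) - F = (11 + 541 + 541²) - 1*(-46918) = (11 + 541 + 292681) + 46918 = 293233 + 46918 = 340151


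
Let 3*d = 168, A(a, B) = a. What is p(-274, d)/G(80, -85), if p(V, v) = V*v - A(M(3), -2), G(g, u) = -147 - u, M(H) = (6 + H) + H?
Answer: 7678/31 ≈ 247.68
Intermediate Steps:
M(H) = 6 + 2*H
d = 56 (d = (⅓)*168 = 56)
p(V, v) = -12 + V*v (p(V, v) = V*v - (6 + 2*3) = V*v - (6 + 6) = V*v - 1*12 = V*v - 12 = -12 + V*v)
p(-274, d)/G(80, -85) = (-12 - 274*56)/(-147 - 1*(-85)) = (-12 - 15344)/(-147 + 85) = -15356/(-62) = -15356*(-1/62) = 7678/31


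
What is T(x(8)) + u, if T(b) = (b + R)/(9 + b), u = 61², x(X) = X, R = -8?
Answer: 3721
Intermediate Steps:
u = 3721
T(b) = (-8 + b)/(9 + b) (T(b) = (b - 8)/(9 + b) = (-8 + b)/(9 + b))
T(x(8)) + u = (-8 + 8)/(9 + 8) + 3721 = 0/17 + 3721 = (1/17)*0 + 3721 = 0 + 3721 = 3721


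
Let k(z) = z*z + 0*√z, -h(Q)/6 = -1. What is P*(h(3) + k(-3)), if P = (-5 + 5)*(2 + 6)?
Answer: 0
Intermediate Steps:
h(Q) = 6 (h(Q) = -6*(-1) = 6)
P = 0 (P = 0*8 = 0)
k(z) = z² (k(z) = z² + 0 = z²)
P*(h(3) + k(-3)) = 0*(6 + (-3)²) = 0*(6 + 9) = 0*15 = 0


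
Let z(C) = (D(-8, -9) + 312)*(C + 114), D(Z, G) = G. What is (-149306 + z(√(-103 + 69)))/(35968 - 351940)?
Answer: 28691/78993 - 101*I*√34/105324 ≈ 0.36321 - 0.0055916*I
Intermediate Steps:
z(C) = 34542 + 303*C (z(C) = (-9 + 312)*(C + 114) = 303*(114 + C) = 34542 + 303*C)
(-149306 + z(√(-103 + 69)))/(35968 - 351940) = (-149306 + (34542 + 303*√(-103 + 69)))/(35968 - 351940) = (-149306 + (34542 + 303*√(-34)))/(-315972) = (-149306 + (34542 + 303*(I*√34)))*(-1/315972) = (-149306 + (34542 + 303*I*√34))*(-1/315972) = (-114764 + 303*I*√34)*(-1/315972) = 28691/78993 - 101*I*√34/105324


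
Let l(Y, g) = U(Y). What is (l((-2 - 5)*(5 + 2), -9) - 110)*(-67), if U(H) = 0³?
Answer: 7370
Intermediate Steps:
U(H) = 0
l(Y, g) = 0
(l((-2 - 5)*(5 + 2), -9) - 110)*(-67) = (0 - 110)*(-67) = -110*(-67) = 7370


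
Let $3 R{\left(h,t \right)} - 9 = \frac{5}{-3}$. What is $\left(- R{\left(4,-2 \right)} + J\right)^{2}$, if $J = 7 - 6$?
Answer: $\frac{169}{81} \approx 2.0864$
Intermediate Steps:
$R{\left(h,t \right)} = \frac{22}{9}$ ($R{\left(h,t \right)} = 3 + \frac{5 \frac{1}{-3}}{3} = 3 + \frac{5 \left(- \frac{1}{3}\right)}{3} = 3 + \frac{1}{3} \left(- \frac{5}{3}\right) = 3 - \frac{5}{9} = \frac{22}{9}$)
$J = 1$
$\left(- R{\left(4,-2 \right)} + J\right)^{2} = \left(\left(-1\right) \frac{22}{9} + 1\right)^{2} = \left(- \frac{22}{9} + 1\right)^{2} = \left(- \frac{13}{9}\right)^{2} = \frac{169}{81}$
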